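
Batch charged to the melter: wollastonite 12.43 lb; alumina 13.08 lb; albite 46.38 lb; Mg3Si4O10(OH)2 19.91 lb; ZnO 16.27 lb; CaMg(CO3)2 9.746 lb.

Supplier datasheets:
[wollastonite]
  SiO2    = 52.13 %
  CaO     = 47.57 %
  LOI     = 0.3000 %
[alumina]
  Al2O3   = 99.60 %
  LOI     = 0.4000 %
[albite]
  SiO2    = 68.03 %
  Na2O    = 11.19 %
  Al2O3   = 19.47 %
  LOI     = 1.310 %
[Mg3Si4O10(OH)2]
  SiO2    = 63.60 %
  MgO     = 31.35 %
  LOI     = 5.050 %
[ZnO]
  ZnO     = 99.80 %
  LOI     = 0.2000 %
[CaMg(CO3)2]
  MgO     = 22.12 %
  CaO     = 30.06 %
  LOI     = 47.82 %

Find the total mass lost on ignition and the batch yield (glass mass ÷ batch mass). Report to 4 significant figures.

LOI loss = 6.396 lb; glass = 111.4 lb; yield = 94.57%

In-progress results are shown rounded to 4 significant digits. Full float precision is carried from start to finish; each reported figure sees exactly one rounding — derived quantities (yield, six oxide percentages, ignition loss, totals, glass mass) are computed using the weight values for 111.4 lb of glass at full float precision, as quoted within the problem or answer text.
Per-material ignition loss:
  wollastonite: 12.43 × 0.003000 = 0.03729 lb
  alumina: 13.08 × 0.004000 = 0.05232 lb
  albite: 46.38 × 0.01310 = 0.6076 lb
  Mg3Si4O10(OH)2: 19.91 × 0.05050 = 1.005 lb
  ZnO: 16.27 × 0.002000 = 0.03254 lb
  CaMg(CO3)2: 9.746 × 0.4782 = 4.661 lb
Total LOI = 6.396 lb
Glass = batch − LOI = 117.8 − 6.396 = 111.4 lb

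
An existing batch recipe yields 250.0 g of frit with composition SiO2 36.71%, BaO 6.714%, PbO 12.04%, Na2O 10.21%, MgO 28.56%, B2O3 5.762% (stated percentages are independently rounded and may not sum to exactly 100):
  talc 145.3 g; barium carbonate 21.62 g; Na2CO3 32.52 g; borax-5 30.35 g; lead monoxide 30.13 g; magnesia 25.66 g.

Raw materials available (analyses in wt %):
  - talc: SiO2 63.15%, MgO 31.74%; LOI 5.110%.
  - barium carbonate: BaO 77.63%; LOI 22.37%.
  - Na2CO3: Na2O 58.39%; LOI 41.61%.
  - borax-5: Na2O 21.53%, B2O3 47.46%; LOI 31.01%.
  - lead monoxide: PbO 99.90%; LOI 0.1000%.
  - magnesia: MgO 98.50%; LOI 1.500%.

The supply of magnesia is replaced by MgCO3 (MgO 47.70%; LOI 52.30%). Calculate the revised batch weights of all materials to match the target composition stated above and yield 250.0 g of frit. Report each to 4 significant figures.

All arithmetic carries exact precision in every operation; rounding to four significant digits governs every mid-chain value as displayed. Every reported number sees exactly one rounding; the derived quantities are re-derived in full precision (ignition loss, yield, the six compositions, totals, net glass mass) using the weight values on 250.0 g of glass as given in the problem or answer text.
Oxide mass targets, per 250.0 g frit:
  SiO2: 36.71% × 250.0 = 91.78 g
  BaO: 6.714% × 250.0 = 16.78 g
  PbO: 12.04% × 250.0 = 30.10 g
  Na2O: 10.21% × 250.0 = 25.52 g
  MgO: 28.56% × 250.0 = 71.40 g
  B2O3: 5.762% × 250.0 = 14.40 g
Sums-versus-targets review applying the batch weights above, for the quoted basis mass (every target is met by its sum up to rounding of the answer):
  SiO2: 145.3·0.6315 = 91.76 g (target 91.78 g)
  BaO: 21.62·0.7763 = 16.78 g (target 16.78 g)
  PbO: 30.13·0.9990 = 30.10 g (target 30.10 g)
  Na2O: 32.52·0.5839 + 30.35·0.2153 = 25.52 g (target 25.52 g)
  MgO: 145.3·0.3174 + 52.98·0.4770 = 71.39 g (target 71.40 g)
  B2O3: 30.35·0.4746 = 14.40 g (target 14.40 g)
Glass mass check: batch Σ − ignition loss = 250.0 g (targets for the oxides total 250.0 g; stated basis 250.0 g — deltas are rounding alone).
Total batch = Σ batch = 312.9 g; ignition loss, Σ(batch × LOI) = 62.94 g; yield, glass over the total, = 79.88%.

Revised batch per 250.0 g frit:
  talc: 145.3 g
  barium carbonate: 21.62 g
  Na2CO3: 32.52 g
  borax-5: 30.35 g
  lead monoxide: 30.13 g
  MgCO3: 52.98 g
Total batch = 312.9 g; LOI loss = 62.94 g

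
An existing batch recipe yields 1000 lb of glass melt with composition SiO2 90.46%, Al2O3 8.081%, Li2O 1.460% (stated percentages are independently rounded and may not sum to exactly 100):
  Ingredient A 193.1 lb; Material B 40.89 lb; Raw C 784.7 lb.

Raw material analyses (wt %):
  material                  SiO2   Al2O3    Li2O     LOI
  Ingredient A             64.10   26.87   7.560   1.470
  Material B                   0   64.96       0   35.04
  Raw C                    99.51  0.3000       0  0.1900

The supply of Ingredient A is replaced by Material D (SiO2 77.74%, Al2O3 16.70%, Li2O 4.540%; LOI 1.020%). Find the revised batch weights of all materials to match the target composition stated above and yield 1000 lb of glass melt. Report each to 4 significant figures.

Revised batch per 1000 lb glass melt:
  Material D: 321.6 lb
  Material B: 38.69 lb
  Raw C: 657.8 lb
Total batch = 1018 lb; LOI loss = 18.09 lb

Intermediates are shown rounded to four significant digits in the printout. Each numeric step holds full float precision at every stage; every reported figure includes exactly one rounding — the derived quantities are carried from the batch weights at 1000 lb of glass in full float precision (the three compositions, net glass mass, totals, LOI, the yield), as they appear in problem or answer.
Per-oxide target masses for 1000 lb glass melt:
  SiO2: 90.46% × 1000 = 904.6 lb
  Al2O3: 8.081% × 1000 = 80.81 lb
  Li2O: 1.460% × 1000 = 14.60 lb
Mass-balance tally per oxide with the batch weights as given, versus the basis set out (sums match the target masses inside rounding margins):
  SiO2: 321.6·0.7774 + 657.8·0.9951 = 904.6 lb (target 904.6 lb)
  Al2O3: 321.6·0.1670 + 38.69·0.6496 + 657.8·0.003000 = 80.81 lb (target 80.81 lb)
  Li2O: 321.6·0.04540 = 14.60 lb (target 14.60 lb)
Glass mass check: Σ batch − LOI loss = 1000 lb (targets for the oxides total 1000 lb; the stated basis being 1000 lb — differing by rounding only).
Batch grand total — Σ batch = 1018 lb; LOI removed, Σ of batch·LOI: 18.09 lb; glass ÷ batch gives a yield of 98.22%.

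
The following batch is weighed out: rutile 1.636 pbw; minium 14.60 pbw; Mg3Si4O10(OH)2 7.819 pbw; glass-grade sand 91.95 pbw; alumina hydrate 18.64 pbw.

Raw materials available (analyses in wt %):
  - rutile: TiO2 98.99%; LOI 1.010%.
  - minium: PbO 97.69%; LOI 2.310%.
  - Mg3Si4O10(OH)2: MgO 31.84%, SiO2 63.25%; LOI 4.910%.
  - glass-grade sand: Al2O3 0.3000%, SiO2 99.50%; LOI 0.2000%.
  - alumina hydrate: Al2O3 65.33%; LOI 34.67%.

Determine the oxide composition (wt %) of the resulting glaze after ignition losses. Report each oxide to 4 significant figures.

Glass mass = 127.3 pbw (batch 134.6 − LOI 7.384).
Composition: MgO 1.956%, Al2O3 9.786%, TiO2 1.273%, SiO2 75.78%, PbO 11.21%

Each numeric step carries exact precision at each step; intermediates are displayed, rounded to four significant digits, in the printout; every reported value is rounded a single time; the derived quantities are carried at exact precision (the five compositions, LOI, the yield, totals, net glass mass) starting from the weights for 127.3 pbw of glass, as quoted within question or answer.
Oxide-by-oxide delivered mass:
  MgO: 7.819·0.3184 = 2.490 pbw
  Al2O3: 91.95·0.003000 + 18.64·0.6533 = 12.45 pbw
  TiO2: 1.636·0.9899 = 1.619 pbw
  SiO2: 7.819·0.6325 + 91.95·0.9950 = 96.44 pbw
  PbO: 14.60·0.9769 = 14.26 pbw
LOI: 1.636·0.01010 + 14.60·0.02310 + 7.819·0.04910 + 91.95·0.002000 + 18.64·0.3467 = 7.384 pbw
The glass mass, total less LOI, = 134.6 − 7.384 = 127.3 pbw (= Σ oxide masses)
each wt % is 100 × oxide ÷ glass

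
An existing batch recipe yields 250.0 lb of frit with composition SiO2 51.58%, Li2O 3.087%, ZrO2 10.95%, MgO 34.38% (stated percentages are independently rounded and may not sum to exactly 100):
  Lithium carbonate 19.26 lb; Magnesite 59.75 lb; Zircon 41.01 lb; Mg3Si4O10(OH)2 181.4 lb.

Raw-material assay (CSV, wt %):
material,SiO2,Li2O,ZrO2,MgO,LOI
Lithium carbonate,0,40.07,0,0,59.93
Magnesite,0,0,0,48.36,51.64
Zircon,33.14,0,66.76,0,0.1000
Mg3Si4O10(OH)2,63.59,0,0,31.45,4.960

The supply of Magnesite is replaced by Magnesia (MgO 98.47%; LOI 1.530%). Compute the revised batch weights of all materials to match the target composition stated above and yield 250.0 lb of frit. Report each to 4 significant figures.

Revised batch per 250.0 lb frit:
  Lithium carbonate: 19.26 lb
  Magnesia: 29.34 lb
  Zircon: 41.01 lb
  Mg3Si4O10(OH)2: 181.4 lb
Total batch = 271.0 lb; LOI loss = 21.03 lb

Exact precision is kept all the way through — intermediates are shown, with 4-significant-figure rounding, alongside each step. Each reported value sees exactly one rounding. All derived quantities (ignition loss, yield, the totals, net glass mass, the four compositions) are re-derived using the weight values on 250.0 lb of glass at exact precision as given in question or answer.
Target oxide masses per 250.0 lb frit:
  SiO2: 51.58% × 250.0 = 129.0 lb
  Li2O: 3.087% × 250.0 = 7.718 lb
  ZrO2: 10.95% × 250.0 = 27.38 lb
  MgO: 34.38% × 250.0 = 85.95 lb
Sums-versus-targets review working from each reported weight, on the stated basis (target by target, the sums agree net of answer rounding effects):
  SiO2: 41.01·0.3314 + 181.4·0.6359 = 128.9 lb (target 129.0 lb)
  Li2O: 19.26·0.4007 = 7.717 lb (target 7.718 lb)
  ZrO2: 41.01·0.6676 = 27.38 lb (target 27.38 lb)
  MgO: 29.34·0.9847 + 181.4·0.3145 = 85.94 lb (target 85.95 lb)
Glass-mass closure: total batch − LOI = 250.0 lb (per-oxide target masses sum to 250.0 lb; against the stated basis, 250.0 lb — rounding explains the deltas).
Whole-batch sum: Σ batch = 271.0 lb; LOI loss = Σ batch·LOI = 21.03 lb; yield = glass ÷ total batch = 92.24%.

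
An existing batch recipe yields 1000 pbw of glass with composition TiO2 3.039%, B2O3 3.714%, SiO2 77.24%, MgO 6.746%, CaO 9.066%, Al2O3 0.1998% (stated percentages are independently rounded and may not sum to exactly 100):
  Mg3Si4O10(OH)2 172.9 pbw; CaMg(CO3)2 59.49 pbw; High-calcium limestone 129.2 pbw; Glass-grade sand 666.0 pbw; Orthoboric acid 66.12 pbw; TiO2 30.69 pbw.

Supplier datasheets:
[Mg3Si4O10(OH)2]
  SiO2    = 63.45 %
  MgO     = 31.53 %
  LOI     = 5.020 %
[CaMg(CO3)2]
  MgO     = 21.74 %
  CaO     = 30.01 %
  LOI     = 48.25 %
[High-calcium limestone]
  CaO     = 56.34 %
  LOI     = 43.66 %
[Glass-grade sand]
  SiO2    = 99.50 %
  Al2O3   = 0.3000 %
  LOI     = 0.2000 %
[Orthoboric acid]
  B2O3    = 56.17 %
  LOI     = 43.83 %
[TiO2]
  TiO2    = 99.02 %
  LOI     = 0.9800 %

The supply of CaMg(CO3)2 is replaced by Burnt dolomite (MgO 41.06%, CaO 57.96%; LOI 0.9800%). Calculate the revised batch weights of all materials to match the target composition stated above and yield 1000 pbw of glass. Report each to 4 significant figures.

The intermediate values are shown rounded off to 4 significant digits when written out. Exact precision is carried at all times — exactly one rounding goes into each reported figure. The derived quantities, including totals, the six compositions, ignition loss, glass mass, the yield, are carried starting from the weights per 1000 pbw of glass in full float precision as given in the problem or the answer.
Oxide-by-oxide targets in 1000 pbw glass:
  TiO2: 3.039% × 1000 = 30.39 pbw
  B2O3: 3.714% × 1000 = 37.14 pbw
  SiO2: 77.24% × 1000 = 772.4 pbw
  MgO: 6.746% × 1000 = 67.46 pbw
  CaO: 9.066% × 1000 = 90.66 pbw
  Al2O3: 0.1998% × 1000 = 1.998 pbw
Checking each oxide sum per the reported batch figures, against the basis in use (target by target, the sums agree once rounding is allowed for):
  TiO2: 30.69·0.9902 = 30.39 pbw (target 30.39 pbw)
  B2O3: 66.12·0.5617 = 37.14 pbw (target 37.14 pbw)
  SiO2: 172.9·0.6345 + 666.0·0.9950 = 772.4 pbw (target 772.4 pbw)
  MgO: 172.9·0.3153 + 31.50·0.4106 = 67.45 pbw (target 67.46 pbw)
  CaO: 31.50·0.5796 + 128.5·0.5634 = 90.65 pbw (target 90.66 pbw)
  Al2O3: 666.0·0.003000 = 1.998 pbw (target 1.998 pbw)
Mass balance on the glass: the batch minus its LOI: 1000 pbw (summing oxide targets gives 1000 pbw; against the stated basis, 1000 pbw — a pure rounding effect).
Batch grand total — Σ batch = 1096 pbw; loss to ignition Σ batch·LOI = 95.70 pbw; as yield: glass ÷ batch → 91.27%.

Revised batch per 1000 pbw glass:
  Mg3Si4O10(OH)2: 172.9 pbw
  Burnt dolomite: 31.50 pbw
  High-calcium limestone: 128.5 pbw
  Glass-grade sand: 666.0 pbw
  Orthoboric acid: 66.12 pbw
  TiO2: 30.69 pbw
Total batch = 1096 pbw; LOI loss = 95.70 pbw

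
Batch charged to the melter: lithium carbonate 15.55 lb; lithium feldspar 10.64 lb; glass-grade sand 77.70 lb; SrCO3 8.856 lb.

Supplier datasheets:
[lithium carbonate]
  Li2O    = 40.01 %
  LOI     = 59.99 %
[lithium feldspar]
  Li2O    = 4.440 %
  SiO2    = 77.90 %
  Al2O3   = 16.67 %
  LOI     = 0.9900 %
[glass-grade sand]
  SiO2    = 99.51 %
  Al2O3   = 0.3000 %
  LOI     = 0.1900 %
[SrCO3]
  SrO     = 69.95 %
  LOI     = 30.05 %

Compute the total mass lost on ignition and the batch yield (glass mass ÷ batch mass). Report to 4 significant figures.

Working values are displayed rounded to 4 significant digits in the printout. All internal work keeps full float precision at every stage. Every reported result sees exactly one rounding. The derived quantities (LOI, the four compositions, the yield, net glass mass, totals) are recomputed at full precision starting from the weights for 100.5 lb of glass precisely as stated by the question or the answer.
Loss on ignition, line by line:
  lithium carbonate: 15.55 × 0.5999 = 9.328 lb
  lithium feldspar: 10.64 × 0.009900 = 0.1053 lb
  glass-grade sand: 77.70 × 0.001900 = 0.1476 lb
  SrCO3: 8.856 × 0.3005 = 2.661 lb
Total LOI = 12.24 lb
Glass = batch − LOI = 112.7 − 12.24 = 100.5 lb

LOI loss = 12.24 lb; glass = 100.5 lb; yield = 89.14%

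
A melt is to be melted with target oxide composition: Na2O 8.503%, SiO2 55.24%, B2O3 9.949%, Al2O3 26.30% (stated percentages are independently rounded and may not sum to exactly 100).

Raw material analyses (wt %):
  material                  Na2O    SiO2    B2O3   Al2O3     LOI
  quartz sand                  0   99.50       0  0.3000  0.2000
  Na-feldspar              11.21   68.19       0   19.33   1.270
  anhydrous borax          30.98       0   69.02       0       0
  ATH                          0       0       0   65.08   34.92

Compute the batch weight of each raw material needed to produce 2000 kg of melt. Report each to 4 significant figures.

Batch per 2000 kg melt:
  quartz sand: 616.7 kg
  Na-feldspar: 720.3 kg
  anhydrous borax: 288.3 kg
  ATH: 591.4 kg
Total batch = 2217 kg; LOI loss = 216.9 kg; yield = 90.22%

Every computation runs at exact precision at every stage. The intermediate values appear rounded to four significant digits at each printed step. Each reported number includes exactly one rounding; derived quantities (the yield, ignition loss, totals, net glass mass, four oxide percentages) are recomputed in full precision from the batch weights on 2000 kg of glass as quoted within the problem or the answer.
Oxide mass targets, per 2000 kg melt:
  Na2O: 8.503% × 2000 = 170.1 kg
  SiO2: 55.24% × 2000 = 1105 kg
  B2O3: 9.949% × 2000 = 199.0 kg
  Al2O3: 26.30% × 2000 = 526.0 kg
Balance tally, oxide-wise, applying the batch weights above, at the basis given (sums match the target masses inside rounding margins):
  Na2O: 720.3·0.1121 + 288.3·0.3098 = 170.1 kg (target 170.1 kg)
  SiO2: 616.7·0.9950 + 720.3·0.6819 = 1105 kg (target 1105 kg)
  B2O3: 288.3·0.6902 = 199.0 kg (target 199.0 kg)
  Al2O3: 616.7·0.003000 + 720.3·0.1933 + 591.4·0.6508 = 526.0 kg (target 526.0 kg)
Mass balance on the glass: total charge less LOI = 2000 kg (per-oxide target masses sum to 2000 kg; with the basis standing at 2000 kg — gaps are rounding artifacts).
Batch grand total — Σ batch = 2217 kg; LOI removed, Σ of batch·LOI: 216.9 kg; yield: glass divided by total = 90.22%.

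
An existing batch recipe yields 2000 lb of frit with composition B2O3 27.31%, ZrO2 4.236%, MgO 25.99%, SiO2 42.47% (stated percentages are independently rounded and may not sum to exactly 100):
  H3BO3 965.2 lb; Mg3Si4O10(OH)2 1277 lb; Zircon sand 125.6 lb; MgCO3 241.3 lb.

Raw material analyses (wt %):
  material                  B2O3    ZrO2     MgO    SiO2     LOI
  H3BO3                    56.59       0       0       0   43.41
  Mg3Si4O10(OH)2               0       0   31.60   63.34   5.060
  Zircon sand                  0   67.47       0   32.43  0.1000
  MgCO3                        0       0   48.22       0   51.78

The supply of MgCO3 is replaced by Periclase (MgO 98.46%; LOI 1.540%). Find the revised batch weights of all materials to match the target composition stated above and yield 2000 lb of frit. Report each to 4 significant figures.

Each numeric step carries full float precision in all steps. Mid-chain values are shown, rounded to four significant digits, across the worked steps — each reported number is rounded just once. All derived quantities (LOI, the totals, yield, the four compositions, net glass mass) are computed at exact precision from the weighed amounts on 2000 lb of glass, exactly as printed in the problem or answer text.
The oxide mass targets at 2000 lb frit:
  B2O3: 27.31% × 2000 = 546.2 lb
  ZrO2: 4.236% × 2000 = 84.72 lb
  MgO: 25.99% × 2000 = 519.8 lb
  SiO2: 42.47% × 2000 = 849.4 lb
Checking each oxide sum given the weights on record, per the basis as stated (each sum matches its target mass exact up to rounding of places):
  B2O3: 965.2·0.5659 = 546.2 lb (target 546.2 lb)
  ZrO2: 125.6·0.6747 = 84.74 lb (target 84.72 lb)
  MgO: 1277·0.3160 + 118.2·0.9846 = 519.9 lb (target 519.8 lb)
  SiO2: 1277·0.6334 + 125.6·0.3243 = 849.6 lb (target 849.4 lb)
Glass-mass bookkeeping: batch Σ − ignition loss = 2000 lb (the targets, summed, come to 2000 lb; basis as stated: 2000 lb — deltas are rounding alone).
Batch grand total — Σ batch = 2486 lb; Σ batch·LOI gives LOI loss = 485.6 lb; yield = glass ÷ total batch = 80.47%.

Revised batch per 2000 lb frit:
  H3BO3: 965.2 lb
  Mg3Si4O10(OH)2: 1277 lb
  Zircon sand: 125.6 lb
  Periclase: 118.2 lb
Total batch = 2486 lb; LOI loss = 485.6 lb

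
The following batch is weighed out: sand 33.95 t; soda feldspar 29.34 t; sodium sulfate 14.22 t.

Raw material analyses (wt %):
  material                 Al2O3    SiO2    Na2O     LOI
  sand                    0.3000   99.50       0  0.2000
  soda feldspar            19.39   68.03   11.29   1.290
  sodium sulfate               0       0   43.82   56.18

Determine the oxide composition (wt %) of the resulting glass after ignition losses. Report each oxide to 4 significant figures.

Glass mass = 69.07 t (batch 77.51 − LOI 8.435).
Composition: Al2O3 8.383%, SiO2 77.80%, Na2O 13.82%

All arithmetic runs at exact precision through the solve — rounding to four significant digits governs each mid-chain value as printed — every reported result is rounded just once — all derived quantities (LOI, glass mass, the totals, yield, three oxide percentages) are carried at full precision from the weighed amounts at 69.07 t of glass as they appear in the problem or answer text.
Per-oxide mass from batch:
  Al2O3: 33.95·0.003000 + 29.34·0.1939 = 5.791 t
  SiO2: 33.95·0.9950 + 29.34·0.6803 = 53.74 t
  Na2O: 29.34·0.1129 + 14.22·0.4382 = 9.544 t
LOI: 33.95·0.002000 + 29.34·0.01290 + 14.22·0.5618 = 8.435 t
Glass mass = batch − LOI = 77.51 − 8.435 = 69.07 t (consistent with Σ oxide mass)
wt % = 100 × oxide mass / glass mass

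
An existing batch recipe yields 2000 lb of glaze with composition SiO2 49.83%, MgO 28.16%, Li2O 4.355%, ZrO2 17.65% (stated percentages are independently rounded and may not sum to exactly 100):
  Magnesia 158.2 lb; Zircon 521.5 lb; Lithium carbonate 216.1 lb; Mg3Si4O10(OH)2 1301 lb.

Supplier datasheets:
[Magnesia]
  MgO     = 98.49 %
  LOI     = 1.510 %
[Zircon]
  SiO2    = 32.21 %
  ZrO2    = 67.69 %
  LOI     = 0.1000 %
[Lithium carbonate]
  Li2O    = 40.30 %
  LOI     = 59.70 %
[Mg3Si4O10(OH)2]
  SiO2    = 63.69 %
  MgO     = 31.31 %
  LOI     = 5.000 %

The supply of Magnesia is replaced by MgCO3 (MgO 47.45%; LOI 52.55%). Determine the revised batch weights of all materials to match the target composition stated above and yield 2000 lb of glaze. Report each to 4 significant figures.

All internal work holds full precision all the way through; intermediates are rounded off to 4 significant digits as shown; a single rounding produces every reported number. The derived quantities (the totals, LOI, glass mass, four oxide percentages, the yield) are re-derived at full precision using the weight values per 2000 lb of glass, exactly as shown in either problem or answer.
Target masses of each oxide per 2000 lb glaze:
  SiO2: 49.83% × 2000 = 996.6 lb
  MgO: 28.16% × 2000 = 563.2 lb
  Li2O: 4.355% × 2000 = 87.10 lb
  ZrO2: 17.65% × 2000 = 353.0 lb
Mass-balance tally per oxide working from each reported weight, versus the basis set out (each sum matches its target mass once rounding is allowed for):
  SiO2: 521.5·0.3221 + 1301·0.6369 = 996.6 lb (target 996.6 lb)
  MgO: 328.4·0.4745 + 1301·0.3131 = 563.2 lb (target 563.2 lb)
  Li2O: 216.1·0.4030 = 87.09 lb (target 87.10 lb)
  ZrO2: 521.5·0.6769 = 353.0 lb (target 353.0 lb)
Auditing the glass mass value: batch total minus LOI = 2000 lb (the Σ of target masses is 2000 lb; versus the stated basis of 2000 lb — any gap is answer rounding).
Batch grand total — Σ batch = 2367 lb; Σ batch·LOI gives LOI loss = 367.2 lb; glass ÷ batch gives a yield of 84.49%.

Revised batch per 2000 lb glaze:
  MgCO3: 328.4 lb
  Zircon: 521.5 lb
  Lithium carbonate: 216.1 lb
  Mg3Si4O10(OH)2: 1301 lb
Total batch = 2367 lb; LOI loss = 367.2 lb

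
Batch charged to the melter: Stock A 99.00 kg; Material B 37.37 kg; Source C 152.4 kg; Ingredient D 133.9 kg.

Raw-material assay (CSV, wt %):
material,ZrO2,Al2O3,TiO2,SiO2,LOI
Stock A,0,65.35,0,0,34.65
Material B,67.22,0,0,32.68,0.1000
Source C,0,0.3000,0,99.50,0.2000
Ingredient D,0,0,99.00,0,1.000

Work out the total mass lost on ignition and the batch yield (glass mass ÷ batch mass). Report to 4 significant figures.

LOI loss = 35.98 kg; glass = 386.7 kg; yield = 91.49%

Mid-chain values appear rounded to four significant digits as written; the working math keeps full float precision at each step. Each reported result carries a single rounding — derived quantities are re-derived using the weight values per 386.7 kg of glass at full precision (four oxide percentages, the totals, the yield, LOI, net glass mass), as given in the problem or the answer.
Material-by-material LOI:
  Stock A: 99.00 × 0.3465 = 34.30 kg
  Material B: 37.37 × 0.001000 = 0.03737 kg
  Source C: 152.4 × 0.002000 = 0.3048 kg
  Ingredient D: 133.9 × 0.01000 = 1.339 kg
Total LOI = 35.98 kg
Glass = batch − LOI = 422.7 − 35.98 = 386.7 kg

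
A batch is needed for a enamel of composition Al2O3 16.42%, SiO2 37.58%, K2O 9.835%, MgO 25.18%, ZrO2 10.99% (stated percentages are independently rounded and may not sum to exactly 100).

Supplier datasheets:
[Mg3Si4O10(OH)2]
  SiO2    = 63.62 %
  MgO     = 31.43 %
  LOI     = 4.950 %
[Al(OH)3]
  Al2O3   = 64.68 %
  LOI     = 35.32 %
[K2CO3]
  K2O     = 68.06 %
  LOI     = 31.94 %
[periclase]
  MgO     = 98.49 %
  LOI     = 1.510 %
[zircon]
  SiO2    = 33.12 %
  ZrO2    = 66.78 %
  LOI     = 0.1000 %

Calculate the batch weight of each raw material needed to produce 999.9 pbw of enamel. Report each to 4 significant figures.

Batch per 999.9 pbw enamel:
  Mg3Si4O10(OH)2: 505.0 pbw
  Al(OH)3: 253.8 pbw
  K2CO3: 144.5 pbw
  periclase: 94.49 pbw
  zircon: 164.6 pbw
Total batch = 1162 pbw; LOI loss = 162.4 pbw; yield = 86.03%

Values along the way are printed (rounded to four significant digits) within the worked lines — the whole derivation runs at full precision throughout. Each reported figure is rounded once only; the derived quantities (the totals, net glass mass, five oxide percentages, yield, LOI) are computed at full precision starting from the weights on 999.9 pbw of glass, as given in question or answer.
The oxide mass targets at 999.9 pbw enamel:
  Al2O3: 16.42% × 999.9 = 164.2 pbw
  SiO2: 37.58% × 999.9 = 375.8 pbw
  K2O: 9.835% × 999.9 = 98.34 pbw
  MgO: 25.18% × 999.9 = 251.8 pbw
  ZrO2: 10.99% × 999.9 = 109.9 pbw
Verifying the oxide balance working from each reported weight, versus the basis set out (target by target, the sums agree modulo rounding of the values):
  Al2O3: 253.8·0.6468 = 164.2 pbw (target 164.2 pbw)
  SiO2: 505.0·0.6362 + 164.6·0.3312 = 375.8 pbw (target 375.8 pbw)
  K2O: 144.5·0.6806 = 98.35 pbw (target 98.34 pbw)
  MgO: 505.0·0.3143 + 94.49·0.9849 = 251.8 pbw (target 251.8 pbw)
  ZrO2: 164.6·0.6678 = 109.9 pbw (target 109.9 pbw)
Consistency of the glass mass: batch total minus LOI = 1000 pbw (per-oxide target masses sum to 999.9 pbw; against the stated basis, 999.9 pbw — rounding explains the deltas).
Batch grand total — Σ batch = 1162 pbw; LOI removed, Σ of batch·LOI: 162.4 pbw; glass ÷ batch gives a yield of 86.03%.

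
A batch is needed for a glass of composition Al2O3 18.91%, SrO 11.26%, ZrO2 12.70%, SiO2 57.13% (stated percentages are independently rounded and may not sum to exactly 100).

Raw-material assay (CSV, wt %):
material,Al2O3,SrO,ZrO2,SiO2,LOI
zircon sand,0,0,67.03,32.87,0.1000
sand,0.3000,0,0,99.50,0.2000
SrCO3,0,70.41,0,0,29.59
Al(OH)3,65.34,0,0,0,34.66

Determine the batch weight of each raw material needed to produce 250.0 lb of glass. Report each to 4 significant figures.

Values along the way appear rounded to four significant digits between the steps — each numeric step maintains exact precision through the solve. Exactly one rounding lands on each reported number. The derived quantities are rebuilt in full float precision (LOI, the four compositions, the yield, totals, glass mass) from the weighed amounts per 250.0 lb of glass as written in question or answer.
Oxide-by-oxide targets in 250.0 lb glass:
  Al2O3: 18.91% × 250.0 = 47.28 lb
  SrO: 11.26% × 250.0 = 28.15 lb
  ZrO2: 12.70% × 250.0 = 31.75 lb
  SiO2: 57.13% × 250.0 = 142.8 lb
Verifying the oxide balance working from each reported weight, at the basis given (sums match the target masses given rounding of the digits):
  Al2O3: 127.9·0.003000 + 71.77·0.6534 = 47.28 lb (target 47.28 lb)
  SrO: 39.98·0.7041 = 28.15 lb (target 28.15 lb)
  ZrO2: 47.37·0.6703 = 31.75 lb (target 31.75 lb)
  SiO2: 47.37·0.3287 + 127.9·0.9950 = 142.8 lb (target 142.8 lb)
Glass mass check: batch Σ − ignition loss = 250.0 lb (per-oxide target masses sum to 250.0 lb; versus the stated basis of 250.0 lb — any gap is answer rounding).
Total batch = Σ batch = 287.0 lb; LOI loss = Σ batch·LOI = 37.01 lb; yield = glass ÷ total batch = 87.11%.

Batch per 250.0 lb glass:
  zircon sand: 47.37 lb
  sand: 127.9 lb
  SrCO3: 39.98 lb
  Al(OH)3: 71.77 lb
Total batch = 287.0 lb; LOI loss = 37.01 lb; yield = 87.11%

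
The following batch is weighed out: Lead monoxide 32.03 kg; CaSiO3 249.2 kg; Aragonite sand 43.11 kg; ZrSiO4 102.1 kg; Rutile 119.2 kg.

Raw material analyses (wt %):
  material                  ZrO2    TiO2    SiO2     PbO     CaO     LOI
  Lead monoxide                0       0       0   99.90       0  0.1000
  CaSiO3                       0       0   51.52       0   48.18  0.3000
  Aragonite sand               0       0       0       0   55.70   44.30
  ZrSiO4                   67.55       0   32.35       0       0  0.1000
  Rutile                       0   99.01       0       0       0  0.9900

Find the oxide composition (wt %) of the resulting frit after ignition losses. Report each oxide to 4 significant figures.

The intermediate values appear rounded off to 4 significant figures in the printout; full precision is maintained from first step to last. Exactly one rounding lands on every reported number — derived quantities, which include LOI, five oxide percentages, yield, glass mass, the totals, are computed in full precision, as given in question or answer, from the batch weights at 524.5 kg of glass.
Oxide masses out of the charge:
  ZrO2: 102.1·0.6755 = 68.97 kg
  TiO2: 119.2·0.9901 = 118.0 kg
  SiO2: 249.2·0.5152 + 102.1·0.3235 = 161.4 kg
  PbO: 32.03·0.9990 = 32.00 kg
  CaO: 249.2·0.4818 + 43.11·0.5570 = 144.1 kg
LOI: 32.03·0.001000 + 249.2·0.003000 + 43.11·0.4430 + 102.1·0.001000 + 119.2·0.009900 = 21.16 kg
Glass = total batch minus LOI = 545.6 − 21.16 = 524.5 kg (consistent with Σ oxide mass)
wt % = oxide mass / glass mass × 100

Glass mass = 524.5 kg (batch 545.6 − LOI 21.16).
Composition: ZrO2 13.15%, TiO2 22.50%, SiO2 30.78%, PbO 6.101%, CaO 27.47%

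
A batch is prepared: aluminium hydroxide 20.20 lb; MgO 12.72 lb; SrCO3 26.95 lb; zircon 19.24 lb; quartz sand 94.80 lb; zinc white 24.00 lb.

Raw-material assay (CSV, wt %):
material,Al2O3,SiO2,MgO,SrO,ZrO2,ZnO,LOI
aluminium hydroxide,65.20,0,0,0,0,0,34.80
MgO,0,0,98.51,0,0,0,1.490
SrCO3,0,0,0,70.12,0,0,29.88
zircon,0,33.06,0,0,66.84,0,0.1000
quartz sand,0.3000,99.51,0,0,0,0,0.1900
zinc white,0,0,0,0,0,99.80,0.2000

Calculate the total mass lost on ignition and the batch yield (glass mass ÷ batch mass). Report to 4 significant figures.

Rounding to four significant figures applies to each mid-chain value as shown; exact precision is held end to end. Exactly one rounding goes into every reported value — the derived quantities (LOI, yield, the six compositions, glass mass, the totals) are recomputed in exact precision from the batch weights for 182.4 lb of glass, as they appear in question or answer.
Material-by-material LOI:
  aluminium hydroxide: 20.20 × 0.3480 = 7.030 lb
  MgO: 12.72 × 0.01490 = 0.1895 lb
  SrCO3: 26.95 × 0.2988 = 8.053 lb
  zircon: 19.24 × 0.001000 = 0.01924 lb
  quartz sand: 94.80 × 0.001900 = 0.1801 lb
  zinc white: 24.00 × 0.002000 = 0.04800 lb
Total LOI = 15.52 lb
Glass = batch − LOI = 197.9 − 15.52 = 182.4 lb

LOI loss = 15.52 lb; glass = 182.4 lb; yield = 92.16%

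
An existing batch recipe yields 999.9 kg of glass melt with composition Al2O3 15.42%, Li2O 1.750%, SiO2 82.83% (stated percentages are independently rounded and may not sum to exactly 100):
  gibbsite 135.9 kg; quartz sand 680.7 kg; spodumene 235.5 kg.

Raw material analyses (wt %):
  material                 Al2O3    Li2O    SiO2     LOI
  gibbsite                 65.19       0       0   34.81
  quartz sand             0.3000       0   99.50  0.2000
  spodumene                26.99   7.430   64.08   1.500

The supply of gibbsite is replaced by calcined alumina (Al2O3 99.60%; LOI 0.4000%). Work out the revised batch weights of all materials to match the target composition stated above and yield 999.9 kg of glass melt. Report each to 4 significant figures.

Revised batch per 999.9 kg glass melt:
  calcined alumina: 88.93 kg
  quartz sand: 680.7 kg
  spodumene: 235.5 kg
Total batch = 1005 kg; LOI loss = 5.250 kg

The intermediate values appear with 4-significant-figure rounding within the worked lines; every computation holds full precision through the solve. Every reported value carries a single rounding. Derived quantities, which include totals, ignition loss, the three compositions, yield, net glass mass, are rebuilt in full float precision, as they appear in question or answer, from the weighed amounts at 999.9 kg of glass.
Oxide mass targets, per 999.9 kg glass melt:
  Al2O3: 15.42% × 999.9 = 154.2 kg
  Li2O: 1.750% × 999.9 = 17.50 kg
  SiO2: 82.83% × 999.9 = 828.2 kg
Per-oxide balance check from the weights as reported, on the stated basis (each sum matches its target mass given rounding of the digits):
  Al2O3: 88.93·0.9960 + 680.7·0.003000 + 235.5·0.2699 = 154.2 kg (target 154.2 kg)
  Li2O: 235.5·0.07430 = 17.50 kg (target 17.50 kg)
  SiO2: 680.7·0.9950 + 235.5·0.6408 = 828.2 kg (target 828.2 kg)
Glass-mass bookkeeping: the batch minus its LOI: 999.9 kg (oxide target masses add up to 999.9 kg; the stated basis being 999.9 kg — deltas are rounding alone).
Whole-batch sum: Σ batch = 1005 kg; ignition loss, Σ(batch × LOI) = 5.250 kg; as yield: glass ÷ batch → 99.48%.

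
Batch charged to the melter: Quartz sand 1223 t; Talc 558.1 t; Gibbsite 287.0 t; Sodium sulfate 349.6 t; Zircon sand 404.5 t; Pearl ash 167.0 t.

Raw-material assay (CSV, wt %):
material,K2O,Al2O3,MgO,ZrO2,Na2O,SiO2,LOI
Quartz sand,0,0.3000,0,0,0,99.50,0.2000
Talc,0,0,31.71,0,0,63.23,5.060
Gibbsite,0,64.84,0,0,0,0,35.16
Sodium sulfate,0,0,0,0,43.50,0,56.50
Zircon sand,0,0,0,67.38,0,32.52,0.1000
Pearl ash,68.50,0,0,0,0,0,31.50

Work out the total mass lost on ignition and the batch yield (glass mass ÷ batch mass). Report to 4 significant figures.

LOI loss = 382.1 t; glass = 2607 t; yield = 87.22%

Each numeric step runs at full precision through every step. Intermediates appear rounded to 4 significant figures on the page; a single rounding finalizes every reported number. The derived quantities (yield, glass mass, the six compositions, LOI, totals) are recomputed at exact precision starting from the weights for 2607 t of glass as given in problem or answer.
Ignition loss by material:
  Quartz sand: 1223 × 0.002000 = 2.446 t
  Talc: 558.1 × 0.05060 = 28.24 t
  Gibbsite: 287.0 × 0.3516 = 100.9 t
  Sodium sulfate: 349.6 × 0.5650 = 197.5 t
  Zircon sand: 404.5 × 0.001000 = 0.4045 t
  Pearl ash: 167.0 × 0.3150 = 52.60 t
Total LOI = 382.1 t
Glass = batch − LOI = 2989 − 382.1 = 2607 t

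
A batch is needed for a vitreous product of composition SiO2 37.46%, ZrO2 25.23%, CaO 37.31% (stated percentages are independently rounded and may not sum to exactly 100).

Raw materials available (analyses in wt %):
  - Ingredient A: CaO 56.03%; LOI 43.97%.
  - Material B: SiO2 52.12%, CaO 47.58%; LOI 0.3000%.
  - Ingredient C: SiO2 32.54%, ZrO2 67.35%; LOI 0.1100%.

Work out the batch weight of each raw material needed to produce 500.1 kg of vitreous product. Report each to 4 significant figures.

Every computation runs at full precision all the way through. Values along the way appear, rounded to 4 significant figures, as written — each reported number includes exactly one rounding; all derived quantities (the three compositions, ignition loss, totals, net glass mass, yield) are re-derived starting from the weights on 500.1 kg of glass in full float precision, precisely as stated by question or answer.
Oxide-by-oxide targets in 500.1 kg vitreous product:
  SiO2: 37.46% × 500.1 = 187.3 kg
  ZrO2: 25.23% × 500.1 = 126.2 kg
  CaO: 37.31% × 500.1 = 186.6 kg
Checking each oxide sum given the weights on record, relative to the basis at hand (each sum matches its target mass inside rounding margins):
  SiO2: 242.5·0.5212 + 187.3·0.3254 = 187.3 kg (target 187.3 kg)
  ZrO2: 187.3·0.6735 = 126.1 kg (target 126.2 kg)
  CaO: 127.1·0.5603 + 242.5·0.4758 = 186.6 kg (target 186.6 kg)
Glass-mass closure: net batch after ignition = 500.1 kg (the Σ of target masses is 500.1 kg; versus the stated basis of 500.1 kg — deltas are rounding alone).
Batch total: Σ batch = 556.9 kg; loss to ignition Σ batch·LOI = 56.82 kg; yield = glass ÷ total batch = 89.80%.

Batch per 500.1 kg vitreous product:
  Ingredient A: 127.1 kg
  Material B: 242.5 kg
  Ingredient C: 187.3 kg
Total batch = 556.9 kg; LOI loss = 56.82 kg; yield = 89.80%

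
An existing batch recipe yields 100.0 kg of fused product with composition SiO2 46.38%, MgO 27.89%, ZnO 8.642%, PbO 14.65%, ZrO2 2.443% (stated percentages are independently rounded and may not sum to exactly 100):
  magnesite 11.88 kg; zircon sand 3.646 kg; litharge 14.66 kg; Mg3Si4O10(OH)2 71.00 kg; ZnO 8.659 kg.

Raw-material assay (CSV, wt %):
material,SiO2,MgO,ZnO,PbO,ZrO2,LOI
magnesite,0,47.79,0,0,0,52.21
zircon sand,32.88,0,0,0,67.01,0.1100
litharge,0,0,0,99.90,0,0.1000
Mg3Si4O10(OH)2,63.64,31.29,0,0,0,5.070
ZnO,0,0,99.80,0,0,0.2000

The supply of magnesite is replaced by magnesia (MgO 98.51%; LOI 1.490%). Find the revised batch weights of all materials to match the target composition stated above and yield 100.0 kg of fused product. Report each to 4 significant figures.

Revised batch per 100.0 kg fused product:
  magnesia: 5.761 kg
  zircon sand: 3.646 kg
  litharge: 14.66 kg
  Mg3Si4O10(OH)2: 71.00 kg
  ZnO: 8.659 kg
Total batch = 103.7 kg; LOI loss = 3.722 kg

Working values are shown with 4-significant-digit rounding as written — the working math carries full float precision all the way through. Exactly one rounding goes into every reported figure; the derived quantities, which include ignition loss, yield, the five compositions, glass mass, the totals, are re-derived in full precision, precisely as stated by the question or the answer, starting from the weights per 100.0 kg of glass.
Per-oxide target masses for 100.0 kg fused product:
  SiO2: 46.38% × 100.0 = 46.38 kg
  MgO: 27.89% × 100.0 = 27.89 kg
  ZnO: 8.642% × 100.0 = 8.642 kg
  PbO: 14.65% × 100.0 = 14.65 kg
  ZrO2: 2.443% × 100.0 = 2.443 kg
Mass-balance tally per oxide working from each reported weight, per the basis as stated (summed amounts equal target values once rounding is allowed for):
  SiO2: 3.646·0.3288 + 71.00·0.6364 = 46.38 kg (target 46.38 kg)
  MgO: 5.761·0.9851 + 71.00·0.3129 = 27.89 kg (target 27.89 kg)
  ZnO: 8.659·0.9980 = 8.642 kg (target 8.642 kg)
  PbO: 14.66·0.9990 = 14.65 kg (target 14.65 kg)
  ZrO2: 3.646·0.6701 = 2.443 kg (target 2.443 kg)
Glass-mass bookkeeping: Σ batch − LOI loss = 100.0 kg (the Σ of target masses is 100.0 kg; stated basis 100.0 kg — deltas are rounding alone).
Adding the batch up: Σ batch = 103.7 kg; Σ batch·LOI gives LOI loss = 3.722 kg; as yield: glass ÷ batch → 96.41%.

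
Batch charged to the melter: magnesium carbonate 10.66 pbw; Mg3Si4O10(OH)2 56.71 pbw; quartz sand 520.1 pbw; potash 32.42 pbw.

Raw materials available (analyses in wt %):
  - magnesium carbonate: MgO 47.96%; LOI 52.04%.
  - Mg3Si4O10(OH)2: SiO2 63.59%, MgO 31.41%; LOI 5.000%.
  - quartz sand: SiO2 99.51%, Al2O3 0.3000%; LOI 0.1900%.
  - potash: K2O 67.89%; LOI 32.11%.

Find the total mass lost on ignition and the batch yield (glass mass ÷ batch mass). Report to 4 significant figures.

LOI loss = 19.78 pbw; glass = 600.1 pbw; yield = 96.81%

Intermediates appear rounded to four significant figures at each printed step; the whole derivation holds full precision at all times; every reported number is rounded only once — the derived quantities (the four compositions, net glass mass, totals, ignition loss, the yield) are carried from the weighed amounts on 600.1 pbw of glass in exact precision as they appear in problem or answer.
Each material's LOI contribution:
  magnesium carbonate: 10.66 × 0.5204 = 5.547 pbw
  Mg3Si4O10(OH)2: 56.71 × 0.05000 = 2.836 pbw
  quartz sand: 520.1 × 0.001900 = 0.9882 pbw
  potash: 32.42 × 0.3211 = 10.41 pbw
Total LOI = 19.78 pbw
Glass = batch − LOI = 619.9 − 19.78 = 600.1 pbw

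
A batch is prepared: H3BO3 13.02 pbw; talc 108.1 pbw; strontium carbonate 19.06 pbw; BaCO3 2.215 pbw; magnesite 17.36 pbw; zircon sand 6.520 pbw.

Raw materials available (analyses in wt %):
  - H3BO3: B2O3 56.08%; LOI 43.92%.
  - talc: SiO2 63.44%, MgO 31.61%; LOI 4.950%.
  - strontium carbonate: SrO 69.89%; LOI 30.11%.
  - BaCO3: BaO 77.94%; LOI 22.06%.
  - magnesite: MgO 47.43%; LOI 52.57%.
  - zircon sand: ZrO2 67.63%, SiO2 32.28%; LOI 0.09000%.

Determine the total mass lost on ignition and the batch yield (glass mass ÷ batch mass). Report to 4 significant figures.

Exact precision is kept at all times. Values along the way are displayed, rounded to four significant digits, when written out. A single rounding finalizes every reported number. Derived quantities are re-derived in exact precision (the yield, six oxide percentages, LOI, the totals, net glass mass) from the batch weights per 139.8 pbw of glass as set out in problem or answer.
Ignition loss by material:
  H3BO3: 13.02 × 0.4392 = 5.718 pbw
  talc: 108.1 × 0.04950 = 5.351 pbw
  strontium carbonate: 19.06 × 0.3011 = 5.739 pbw
  BaCO3: 2.215 × 0.2206 = 0.4886 pbw
  magnesite: 17.36 × 0.5257 = 9.126 pbw
  zircon sand: 6.520 × 9.000e-04 = 0.005868 pbw
Total LOI = 26.43 pbw
Glass = batch − LOI = 166.3 − 26.43 = 139.8 pbw

LOI loss = 26.43 pbw; glass = 139.8 pbw; yield = 84.11%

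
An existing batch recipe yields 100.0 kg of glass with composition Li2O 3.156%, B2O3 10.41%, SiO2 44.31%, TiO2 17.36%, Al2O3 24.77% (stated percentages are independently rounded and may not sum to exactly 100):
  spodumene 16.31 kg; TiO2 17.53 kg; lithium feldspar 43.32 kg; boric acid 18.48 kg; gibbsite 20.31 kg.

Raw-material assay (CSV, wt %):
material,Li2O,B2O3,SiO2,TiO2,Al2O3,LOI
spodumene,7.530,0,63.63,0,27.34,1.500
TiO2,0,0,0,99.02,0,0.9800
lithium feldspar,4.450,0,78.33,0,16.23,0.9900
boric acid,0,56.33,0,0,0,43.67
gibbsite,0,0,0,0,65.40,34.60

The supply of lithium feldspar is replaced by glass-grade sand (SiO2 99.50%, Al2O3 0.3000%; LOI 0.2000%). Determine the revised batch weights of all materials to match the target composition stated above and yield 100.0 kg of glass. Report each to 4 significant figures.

Intermediates are displayed rounded to 4 significant digits in the working; every computation holds exact precision all the way through. A single rounding completes every reported value; derived quantities, which include net glass mass, ignition loss, five oxide percentages, the totals, yield, are carried at full float precision, exactly as shown in problem or answer, using the weight values on 100.0 kg of glass.
Target masses of each oxide per 100.0 kg glass:
  Li2O: 3.156% × 100.0 = 3.156 kg
  B2O3: 10.41% × 100.0 = 10.41 kg
  SiO2: 44.31% × 100.0 = 44.31 kg
  TiO2: 17.36% × 100.0 = 17.36 kg
  Al2O3: 24.77% × 100.0 = 24.77 kg
Oxide-by-oxide audit given the weights on record, under the basis named above (summed amounts equal target values net of answer rounding effects):
  Li2O: 41.91·0.07530 = 3.156 kg (target 3.156 kg)
  B2O3: 18.48·0.5633 = 10.41 kg (target 10.41 kg)
  SiO2: 41.91·0.6363 + 17.73·0.9950 = 44.31 kg (target 44.31 kg)
  TiO2: 17.53·0.9902 = 17.36 kg (target 17.36 kg)
  Al2O3: 41.91·0.2734 + 17.73·0.003000 + 20.27·0.6540 = 24.77 kg (target 24.77 kg)
Glass-mass bookkeeping: the batch minus its LOI: 100.0 kg (per-oxide target masses sum to 100.0 kg; with the basis standing at 100.0 kg — rounding explains the deltas).
Batch grand total — Σ batch = 115.9 kg; Σ batch·LOI gives LOI loss = 15.92 kg; yield, glass over the total, = 86.27%.

Revised batch per 100.0 kg glass:
  spodumene: 41.91 kg
  TiO2: 17.53 kg
  glass-grade sand: 17.73 kg
  boric acid: 18.48 kg
  gibbsite: 20.27 kg
Total batch = 115.9 kg; LOI loss = 15.92 kg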